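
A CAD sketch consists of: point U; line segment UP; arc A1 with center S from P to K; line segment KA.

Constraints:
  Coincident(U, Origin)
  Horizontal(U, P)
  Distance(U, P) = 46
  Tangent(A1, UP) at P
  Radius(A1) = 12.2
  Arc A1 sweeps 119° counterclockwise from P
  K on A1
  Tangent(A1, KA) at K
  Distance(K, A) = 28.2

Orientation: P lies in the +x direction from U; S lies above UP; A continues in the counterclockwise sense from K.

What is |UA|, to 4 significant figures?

60.65

U is at the origin; U and P share the same y with |UP| = 46.0 and P on the +x side, so P = (46.00, 0.000). Tangency of A1 to UP means the radius SP is perpendicular to UP, so S = P + (0, 12.2) = (46.00, 12.20). On A1, P sits at bearing -90° from S; a 119° counterclockwise sweep puts K at bearing 29°, so K = S + 12.2·(cos 29°, sin 29°) = (56.67, 18.11). Tangency of A1 to KA means the radius SK is perpendicular to KA, so KA runs along (−sin 29°, cos 29°); with |KA| = 28.2, A = (43.00, 42.78). Then |UA| = |A − U| = 60.65.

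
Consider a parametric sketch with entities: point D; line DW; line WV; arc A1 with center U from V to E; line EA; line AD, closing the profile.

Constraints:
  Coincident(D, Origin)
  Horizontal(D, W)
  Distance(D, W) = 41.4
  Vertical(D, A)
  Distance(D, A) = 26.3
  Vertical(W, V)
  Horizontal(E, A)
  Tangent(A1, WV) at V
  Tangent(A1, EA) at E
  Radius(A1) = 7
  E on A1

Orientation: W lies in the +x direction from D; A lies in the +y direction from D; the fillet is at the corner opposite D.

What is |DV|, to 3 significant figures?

45.7

D is at the origin; DW is horizontal with |DW| = 41.4 and W on the +x side, so W = (41.4, 0.00). DA is vertical with |DA| = 26.3 and A on the +y side, so A = (0.00, 26.3). The virtual corner opposite D is at (41.4, 26.3). A1 meets WV tangentially, so UV is at right angles to WV and since A1 is tangent to EA there, UE ⟂ EA, with radius 7.0, so the center U sits 7.0 in from both sides at U = (34.4, 19.3). That places the tangent points at V = (41.4, 19.3) on WV and E = (34.4, 26.3) on EA. Then |DV| = |V − D| = 45.7.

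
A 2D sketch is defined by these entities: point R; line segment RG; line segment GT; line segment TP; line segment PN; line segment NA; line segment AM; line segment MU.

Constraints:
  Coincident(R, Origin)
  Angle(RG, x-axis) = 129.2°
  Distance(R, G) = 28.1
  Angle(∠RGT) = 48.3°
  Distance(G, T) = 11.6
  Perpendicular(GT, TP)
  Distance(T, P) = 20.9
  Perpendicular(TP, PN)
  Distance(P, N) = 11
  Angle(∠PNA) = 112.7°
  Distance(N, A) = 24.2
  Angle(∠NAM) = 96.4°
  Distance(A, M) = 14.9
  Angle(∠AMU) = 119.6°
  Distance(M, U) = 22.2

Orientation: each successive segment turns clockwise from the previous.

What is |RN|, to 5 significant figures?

18.093

R is at the origin; RG runs at 129.2° with length 28.1, so G = (-17.760, 21.776). ∠RGT = 48.3° gives GT at -2.5000° from the x-axis; with |GT| = 11.6, T = (-6.1711, 21.270). The perpendicularity gives TP at right angles to GT, so TP runs at -92.500°; with |TP| = 20.9, P = (-7.0827, 0.38985). TP ⟂ PN, so PN runs at 177.50°; with |PN| = 11.0, N = (-18.072, 0.86966). Then |RN| = |N − R| = 18.093.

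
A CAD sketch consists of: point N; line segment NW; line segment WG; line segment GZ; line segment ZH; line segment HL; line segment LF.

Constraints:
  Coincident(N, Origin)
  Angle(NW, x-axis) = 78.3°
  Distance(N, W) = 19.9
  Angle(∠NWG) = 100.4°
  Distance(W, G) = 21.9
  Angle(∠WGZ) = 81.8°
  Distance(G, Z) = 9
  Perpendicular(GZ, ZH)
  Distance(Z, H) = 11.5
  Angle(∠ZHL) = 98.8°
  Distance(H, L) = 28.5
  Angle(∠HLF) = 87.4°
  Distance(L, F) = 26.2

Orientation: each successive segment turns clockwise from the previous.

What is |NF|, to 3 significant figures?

55.6

N is at the origin; NW runs at 78.3° with length 19.9, so W = (4.04, 19.5). ∠NWG = 100.4° gives WG at -1.30° from the x-axis; with |WG| = 21.9, G = (25.9, 19.0). ∠WGZ = 81.8° gives GZ at -99.5° from the x-axis; with |GZ| = 9.0, Z = (24.4, 10.1). The perpendicularity gives ZH at right angles to GZ, so ZH runs at 170°; with |ZH| = 11.5, H = (13.1, 12.0). ∠ZHL = 98.8° gives HL at 89.3° from the x-axis; with |HL| = 28.5, L = (13.5, 40.5). ∠HLF = 87.4° gives LF at -3.30° from the x-axis; with |LF| = 26.2, F = (39.6, 39.0). Then |NF| = |F − N| = 55.6.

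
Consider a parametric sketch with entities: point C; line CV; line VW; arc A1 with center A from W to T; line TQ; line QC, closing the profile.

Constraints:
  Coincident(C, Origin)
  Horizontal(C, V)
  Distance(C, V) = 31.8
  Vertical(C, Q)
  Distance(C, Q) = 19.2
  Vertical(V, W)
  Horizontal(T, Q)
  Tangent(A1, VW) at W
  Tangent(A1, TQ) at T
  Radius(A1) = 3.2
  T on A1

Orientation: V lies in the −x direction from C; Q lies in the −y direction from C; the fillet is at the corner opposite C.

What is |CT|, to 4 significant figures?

34.45

C is at the origin; CV is horizontal with |CV| = 31.8 and V on the −x side, so V = (-31.80, 0.000). CQ is vertical with |CQ| = 19.2 and Q on the −y side, so Q = (0.000, -19.20). The virtual corner opposite C is at (-31.80, -19.20). Since A1 is tangent to VW there, AW ⟂ VW and the tangent condition forces AT to be normal to TQ, with radius 3.2, so the center A sits 3.2 in from both sides at A = (-28.60, -16.00). That places the tangent points at W = (-31.80, -16.00) on VW and T = (-28.60, -19.20) on TQ. Then |CT| = |T − C| = 34.45.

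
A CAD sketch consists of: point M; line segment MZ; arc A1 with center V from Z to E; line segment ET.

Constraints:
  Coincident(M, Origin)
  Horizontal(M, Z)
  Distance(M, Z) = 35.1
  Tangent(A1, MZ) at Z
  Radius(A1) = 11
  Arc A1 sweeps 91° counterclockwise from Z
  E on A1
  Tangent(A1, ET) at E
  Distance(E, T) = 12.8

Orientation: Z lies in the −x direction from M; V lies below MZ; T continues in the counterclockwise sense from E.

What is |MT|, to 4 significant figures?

51.77

M is at the origin; M and Z share the same y with |MZ| = 35.1 and Z on the −x side, so Z = (-35.10, 0.000). Since A1 is tangent to MZ there, VZ ⟂ MZ, so V = Z + (0, -11) = (-35.10, -11.00). On A1, Z sits at bearing 90° from V; a 91° counterclockwise sweep puts E at bearing 181°, so E = V + 11.0·(cos 181°, sin 181°) = (-46.10, -11.19). Since A1 is tangent to ET there, VE ⟂ ET, so ET runs along (−sin 181°, cos 181°); with |ET| = 12.8, T = (-45.87, -23.99). Then |MT| = |T − M| = 51.77.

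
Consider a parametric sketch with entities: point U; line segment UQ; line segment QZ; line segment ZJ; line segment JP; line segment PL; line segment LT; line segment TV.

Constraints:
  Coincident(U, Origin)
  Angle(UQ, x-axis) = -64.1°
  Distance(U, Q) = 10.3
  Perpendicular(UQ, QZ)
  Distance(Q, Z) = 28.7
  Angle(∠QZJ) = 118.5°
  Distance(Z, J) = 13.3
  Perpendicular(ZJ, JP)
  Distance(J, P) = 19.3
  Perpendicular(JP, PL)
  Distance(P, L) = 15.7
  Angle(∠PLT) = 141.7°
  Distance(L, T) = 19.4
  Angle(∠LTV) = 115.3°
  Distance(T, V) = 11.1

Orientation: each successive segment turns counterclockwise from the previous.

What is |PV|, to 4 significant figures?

36.47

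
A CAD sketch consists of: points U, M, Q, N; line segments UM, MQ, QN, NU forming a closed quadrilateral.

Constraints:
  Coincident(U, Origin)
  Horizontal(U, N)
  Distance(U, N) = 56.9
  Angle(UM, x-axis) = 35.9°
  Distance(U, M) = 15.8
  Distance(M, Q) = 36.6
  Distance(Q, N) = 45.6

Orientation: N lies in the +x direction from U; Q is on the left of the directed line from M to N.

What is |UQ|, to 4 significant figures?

51.78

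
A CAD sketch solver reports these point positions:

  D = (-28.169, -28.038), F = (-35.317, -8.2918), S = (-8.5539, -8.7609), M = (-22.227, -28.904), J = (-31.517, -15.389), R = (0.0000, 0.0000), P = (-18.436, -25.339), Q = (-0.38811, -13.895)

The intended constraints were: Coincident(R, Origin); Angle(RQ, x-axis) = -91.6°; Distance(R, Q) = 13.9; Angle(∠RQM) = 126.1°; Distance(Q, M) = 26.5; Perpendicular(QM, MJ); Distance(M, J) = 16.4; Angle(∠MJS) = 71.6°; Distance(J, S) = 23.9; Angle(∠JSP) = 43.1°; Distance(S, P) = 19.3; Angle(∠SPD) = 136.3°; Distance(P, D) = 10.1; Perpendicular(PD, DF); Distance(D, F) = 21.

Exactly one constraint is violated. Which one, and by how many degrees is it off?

Perpendicular(PD, DF) — off by 4.40°.

R = (0.00, 0.00) ✓; RQ at -91.60° ✓; |RQ| = 13.90 ✓; ∠RQM = 126.1° ✓; |QM| = 26.50 ✓; ∠(QM, MJ) = 90.00° ✓; |MJ| = 16.40 ✓; ∠MJS = 71.60° ✓; |JS| = 23.90 ✓; ∠JSP = 43.10° ✓; |SP| = 19.30 ✓; ∠SPD = 136.3° ✓; |PD| = 10.10 ✓; ∠(PD, DF) = 85.60° ✗; |DF| = 21.00 ✓.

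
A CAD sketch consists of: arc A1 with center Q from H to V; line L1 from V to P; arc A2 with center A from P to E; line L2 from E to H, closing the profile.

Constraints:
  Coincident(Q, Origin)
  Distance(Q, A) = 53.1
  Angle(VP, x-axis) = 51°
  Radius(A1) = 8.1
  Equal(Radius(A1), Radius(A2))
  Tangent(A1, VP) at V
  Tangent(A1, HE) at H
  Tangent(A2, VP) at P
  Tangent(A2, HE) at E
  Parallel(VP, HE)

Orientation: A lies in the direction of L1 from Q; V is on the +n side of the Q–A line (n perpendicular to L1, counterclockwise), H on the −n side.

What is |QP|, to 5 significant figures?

53.714

Tangency of A1 to both parallel lines with radius 8.1 puts V and H at Q ± 8.1·n: V = (-6.2949, 5.0975), H = (6.2949, -5.0975). Equal radii place P and E the same way about A: P = A + 8.1·n = (27.122, 46.364), E = A − 8.1·n = (39.712, 36.169). Then |QP| = |P − Q| = 53.714.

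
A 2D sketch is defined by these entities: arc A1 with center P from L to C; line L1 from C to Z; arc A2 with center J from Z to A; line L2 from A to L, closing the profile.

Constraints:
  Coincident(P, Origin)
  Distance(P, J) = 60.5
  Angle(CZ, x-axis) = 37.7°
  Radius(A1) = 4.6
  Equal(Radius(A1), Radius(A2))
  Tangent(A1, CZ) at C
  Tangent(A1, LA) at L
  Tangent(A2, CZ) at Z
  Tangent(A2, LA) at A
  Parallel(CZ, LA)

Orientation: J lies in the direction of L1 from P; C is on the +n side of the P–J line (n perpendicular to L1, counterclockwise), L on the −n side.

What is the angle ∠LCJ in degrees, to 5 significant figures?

85.652°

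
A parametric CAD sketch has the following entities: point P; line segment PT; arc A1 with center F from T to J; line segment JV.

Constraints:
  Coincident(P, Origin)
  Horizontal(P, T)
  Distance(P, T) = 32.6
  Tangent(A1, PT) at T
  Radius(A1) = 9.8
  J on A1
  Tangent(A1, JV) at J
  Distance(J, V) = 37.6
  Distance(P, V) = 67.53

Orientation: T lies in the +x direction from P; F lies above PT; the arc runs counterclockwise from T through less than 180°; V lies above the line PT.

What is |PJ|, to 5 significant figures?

42.738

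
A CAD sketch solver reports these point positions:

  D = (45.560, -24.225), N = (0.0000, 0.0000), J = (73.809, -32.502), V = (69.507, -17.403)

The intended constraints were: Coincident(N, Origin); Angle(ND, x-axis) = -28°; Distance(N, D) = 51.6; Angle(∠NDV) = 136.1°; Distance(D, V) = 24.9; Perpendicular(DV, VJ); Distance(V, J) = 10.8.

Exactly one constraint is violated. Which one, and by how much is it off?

Distance(V, J) = 10.8 — off by 4.90.

N = (0.00, 0.00) ✓; ND at -28.00° ✓; |ND| = 51.60 ✓; ∠NDV = 136.1° ✓; |DV| = 24.90 ✓; ∠(DV, VJ) = 90.00° ✓; |VJ| = 15.70 ✗.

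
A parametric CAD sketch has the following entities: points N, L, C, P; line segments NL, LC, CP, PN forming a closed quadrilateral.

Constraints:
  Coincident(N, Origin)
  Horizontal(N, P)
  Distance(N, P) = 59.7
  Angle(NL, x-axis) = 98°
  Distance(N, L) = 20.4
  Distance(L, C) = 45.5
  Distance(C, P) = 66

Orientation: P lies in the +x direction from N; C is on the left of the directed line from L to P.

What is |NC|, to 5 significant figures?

61.491

Checks: N = (0.00, 0.00) ✓; |LC| = 45.50 ✓; |CP| = 66.00 ✓.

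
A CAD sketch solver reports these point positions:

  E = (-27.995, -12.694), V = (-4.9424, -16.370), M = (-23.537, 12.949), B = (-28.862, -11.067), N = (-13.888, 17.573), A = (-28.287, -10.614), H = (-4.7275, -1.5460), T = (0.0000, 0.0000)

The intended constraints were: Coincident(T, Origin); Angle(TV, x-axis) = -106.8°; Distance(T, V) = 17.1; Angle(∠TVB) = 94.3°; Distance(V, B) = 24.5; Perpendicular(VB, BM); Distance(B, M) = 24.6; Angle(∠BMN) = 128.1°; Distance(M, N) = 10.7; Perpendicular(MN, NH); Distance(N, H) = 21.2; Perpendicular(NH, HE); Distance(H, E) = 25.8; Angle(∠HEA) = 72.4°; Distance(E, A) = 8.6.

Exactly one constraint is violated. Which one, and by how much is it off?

Distance(E, A) = 8.6 — off by 6.50.

T = (0.00, 0.00) ✓; TV at -106.8° ✓; |TV| = 17.10 ✓; ∠TVB = 94.30° ✓; |VB| = 24.50 ✓; ∠(VB, BM) = 90.00° ✓; |BM| = 24.60 ✓; ∠BMN = 128.1° ✓; |MN| = 10.70 ✓; ∠(MN, NH) = 90.00° ✓; |NH| = 21.20 ✓; ∠(NH, HE) = 90.00° ✓; |HE| = 25.80 ✓; ∠HEA = 72.39° ✓; |EA| = 2.100 ✗.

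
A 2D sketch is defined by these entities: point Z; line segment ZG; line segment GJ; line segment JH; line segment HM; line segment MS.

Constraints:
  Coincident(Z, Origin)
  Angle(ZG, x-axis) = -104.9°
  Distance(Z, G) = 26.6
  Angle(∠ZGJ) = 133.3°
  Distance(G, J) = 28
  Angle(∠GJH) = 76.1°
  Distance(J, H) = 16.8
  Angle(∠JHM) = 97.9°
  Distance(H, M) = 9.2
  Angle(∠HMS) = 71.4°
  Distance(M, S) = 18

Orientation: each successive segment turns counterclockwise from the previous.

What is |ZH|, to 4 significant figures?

42.32

Z is at the origin; ZG runs at -104.9° with length 26.6, so G = (-6.840, -25.71). ∠ZGJ = 133.3° gives GJ at -58.20° from the x-axis; with |GJ| = 28.0, J = (7.915, -49.50). ∠GJH = 76.1° gives JH at 45.70° from the x-axis; with |JH| = 16.8, H = (19.65, -37.48). Then |ZH| = |H − Z| = 42.32.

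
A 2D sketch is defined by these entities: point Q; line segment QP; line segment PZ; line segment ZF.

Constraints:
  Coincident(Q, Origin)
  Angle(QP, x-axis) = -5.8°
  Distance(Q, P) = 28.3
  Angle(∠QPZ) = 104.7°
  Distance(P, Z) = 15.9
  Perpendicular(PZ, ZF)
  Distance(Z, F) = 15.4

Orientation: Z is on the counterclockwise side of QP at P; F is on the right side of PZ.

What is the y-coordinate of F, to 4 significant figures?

6.640

Q is at the origin; QP runs at -5.8° with length 28.3, so P = 28.3·(cos -5.8°, sin -5.8°) = (28.16, -2.860). ∠QPZ = 104.7°, so PZ runs at -5.8° + (180° − 104.7°) = 69.50° from the x-axis; with |PZ| = 15.9, Z = P + 15.9·(cos 69.50°, sin 69.50°) = (33.72, 12.03). PZ is perpendicular to ZF; with |ZF| = 15.4 on the right of PZ, F = Z + 15.4·(0.9367, -0.3502) = (48.15, 6.640). So F.y = 6.640.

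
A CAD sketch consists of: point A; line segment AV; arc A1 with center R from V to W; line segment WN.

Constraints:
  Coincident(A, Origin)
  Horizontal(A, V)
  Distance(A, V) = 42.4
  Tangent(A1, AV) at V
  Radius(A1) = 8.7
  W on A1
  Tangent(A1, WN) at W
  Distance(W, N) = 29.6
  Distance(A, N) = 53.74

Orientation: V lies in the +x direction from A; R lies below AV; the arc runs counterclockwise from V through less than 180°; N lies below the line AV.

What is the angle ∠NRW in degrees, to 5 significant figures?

73.621°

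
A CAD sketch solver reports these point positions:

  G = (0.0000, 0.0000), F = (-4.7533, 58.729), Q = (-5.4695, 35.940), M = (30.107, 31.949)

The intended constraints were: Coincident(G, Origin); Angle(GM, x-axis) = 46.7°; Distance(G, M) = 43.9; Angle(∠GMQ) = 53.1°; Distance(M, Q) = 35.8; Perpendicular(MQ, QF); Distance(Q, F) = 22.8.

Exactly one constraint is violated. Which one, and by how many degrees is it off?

Perpendicular(MQ, QF) — off by 4.60°.

G = (0.00, 0.00) ✓; GM at 46.70° ✓; |GM| = 43.90 ✓; ∠GMQ = 53.10° ✓; |MQ| = 35.80 ✓; ∠(MQ, QF) = 85.40° ✗; |QF| = 22.80 ✓.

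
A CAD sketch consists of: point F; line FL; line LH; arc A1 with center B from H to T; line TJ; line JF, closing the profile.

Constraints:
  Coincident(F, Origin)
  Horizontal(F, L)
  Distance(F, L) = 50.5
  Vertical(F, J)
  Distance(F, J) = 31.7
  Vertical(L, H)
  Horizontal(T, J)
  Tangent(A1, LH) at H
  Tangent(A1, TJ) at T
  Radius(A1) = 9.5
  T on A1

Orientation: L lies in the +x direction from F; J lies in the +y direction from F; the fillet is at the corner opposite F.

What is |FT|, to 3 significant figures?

51.8

F is at the origin; FL is horizontal with |FL| = 50.5 and L on the +x side, so L = (50.5, 0.00). FJ is vertical with |FJ| = 31.7 and J on the +y side, so J = (0.00, 31.7). The virtual corner opposite F is at (50.5, 31.7). A1 meets LH tangentially, so BH is at right angles to LH and the tangent condition forces BT to be normal to TJ, with radius 9.5, so the center B sits 9.5 in from both sides at B = (41.0, 22.2). That places the tangent points at H = (50.5, 22.2) on LH and T = (41.0, 31.7) on TJ. Then |FT| = |T − F| = 51.8.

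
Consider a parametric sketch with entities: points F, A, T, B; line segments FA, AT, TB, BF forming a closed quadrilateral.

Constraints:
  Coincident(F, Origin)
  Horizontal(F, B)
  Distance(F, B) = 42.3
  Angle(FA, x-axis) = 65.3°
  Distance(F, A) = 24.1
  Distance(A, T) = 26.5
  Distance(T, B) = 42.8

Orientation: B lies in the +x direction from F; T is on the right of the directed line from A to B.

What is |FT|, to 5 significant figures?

2.4732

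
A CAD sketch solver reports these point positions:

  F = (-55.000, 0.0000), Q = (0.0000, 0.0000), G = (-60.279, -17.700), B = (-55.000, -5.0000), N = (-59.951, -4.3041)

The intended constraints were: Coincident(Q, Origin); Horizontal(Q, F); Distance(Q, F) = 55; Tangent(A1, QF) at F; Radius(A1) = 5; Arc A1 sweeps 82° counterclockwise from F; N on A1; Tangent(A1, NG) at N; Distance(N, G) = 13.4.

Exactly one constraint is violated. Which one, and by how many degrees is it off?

Tangent(A1, NG) at N — off by 6.60°.

Q = (0.00, 0.00) ✓; Q.y = 0.00, F.y = 0.00 ✓; |QF| = 55.00 ✓; ∠(BF, FQ) = 90.00° ✓; |BF| = 5.000 ✓; bearing(B→N) − bearing(B→F) = 82.00° ✓; |BN| = 5.000 ✓; ∠(BN, NG) = 83.40° ✗; |NG| = 13.40 ✓.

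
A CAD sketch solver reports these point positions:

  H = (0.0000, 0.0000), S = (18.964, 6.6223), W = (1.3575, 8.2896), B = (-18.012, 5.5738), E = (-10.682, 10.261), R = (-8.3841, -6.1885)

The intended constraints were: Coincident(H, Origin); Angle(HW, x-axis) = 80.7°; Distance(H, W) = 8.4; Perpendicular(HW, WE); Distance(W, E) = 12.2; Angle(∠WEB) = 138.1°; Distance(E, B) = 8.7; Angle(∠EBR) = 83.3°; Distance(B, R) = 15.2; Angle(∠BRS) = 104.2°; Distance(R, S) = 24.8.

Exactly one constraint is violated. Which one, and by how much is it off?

Distance(R, S) = 24.8 — off by 5.40.

H = (0.00, 0.00) ✓; HW at 80.70° ✓; |HW| = 8.400 ✓; ∠(HW, WE) = 90.00° ✓; |WE| = 12.20 ✓; ∠WEB = 138.1° ✓; |EB| = 8.701 ✓; ∠EBR = 83.30° ✓; |BR| = 15.20 ✓; ∠BRS = 104.2° ✓; |RS| = 30.20 ✗.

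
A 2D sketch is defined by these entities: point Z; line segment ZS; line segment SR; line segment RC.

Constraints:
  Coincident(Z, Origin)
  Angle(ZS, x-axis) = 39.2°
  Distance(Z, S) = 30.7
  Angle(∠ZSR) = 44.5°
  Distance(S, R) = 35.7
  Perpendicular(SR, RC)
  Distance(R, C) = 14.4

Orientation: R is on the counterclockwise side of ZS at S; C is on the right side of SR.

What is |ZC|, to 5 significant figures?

38.479

Z is at the origin; ZS runs at 39.2° with length 30.7, so S = 30.7·(cos 39.2°, sin 39.2°) = (23.791, 19.403). ∠ZSR = 44.5°, so SR runs at 39.2° + (180° − 44.5°) = 174.70° from the x-axis; with |SR| = 35.7, R = S + 35.7·(cos 174.70°, sin 174.70°) = (-11.757, 22.701). The perpendicularity gives RC at right angles to SR; with |RC| = 14.4 on the right of SR, C = R + 14.4·(0.092371, 0.99572) = (-10.426, 37.039). Then |ZC| = |C − Z| = 38.479.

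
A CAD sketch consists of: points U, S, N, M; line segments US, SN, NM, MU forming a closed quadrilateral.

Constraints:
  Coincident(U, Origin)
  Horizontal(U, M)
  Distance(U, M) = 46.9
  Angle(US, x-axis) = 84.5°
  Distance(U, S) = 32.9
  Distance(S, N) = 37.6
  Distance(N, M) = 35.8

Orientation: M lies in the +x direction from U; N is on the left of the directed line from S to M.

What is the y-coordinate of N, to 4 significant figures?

35.25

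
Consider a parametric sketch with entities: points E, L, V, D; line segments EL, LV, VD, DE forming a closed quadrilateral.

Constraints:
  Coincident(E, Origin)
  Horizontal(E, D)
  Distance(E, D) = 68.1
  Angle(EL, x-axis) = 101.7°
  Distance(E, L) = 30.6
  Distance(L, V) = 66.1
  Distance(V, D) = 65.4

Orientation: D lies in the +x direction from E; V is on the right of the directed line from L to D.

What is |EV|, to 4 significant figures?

35.66

E is at the origin; ED is horizontal with |ED| = 68.1 and D in +x, so D = (68.1, 0). EL runs at 101.7° with |EL| = 30.6, so L = (-6.205, 29.96). V is determined by |LV| = 66.1 and |VD| = 65.4 together: it lies at the intersection of circle(L, 66.1) and circle(D, 65.4). With |LD| = 80.12, the foot of the radical line on LD is 40.63 from L and the perpendicular offset is √(66.1² − 40.63²) = 52.14. Taking the right-of-LD solution: V = (11.98, -33.58).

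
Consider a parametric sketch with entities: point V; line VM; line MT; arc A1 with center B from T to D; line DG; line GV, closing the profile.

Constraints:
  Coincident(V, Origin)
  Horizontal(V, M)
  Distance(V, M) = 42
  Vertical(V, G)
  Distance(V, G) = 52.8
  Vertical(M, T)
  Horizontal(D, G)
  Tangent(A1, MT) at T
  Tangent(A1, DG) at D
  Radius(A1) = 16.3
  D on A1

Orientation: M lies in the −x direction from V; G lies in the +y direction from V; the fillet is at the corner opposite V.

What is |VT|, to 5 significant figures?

55.644

The virtual corner opposite V is at (-42.000, 52.800). Since A1 is tangent to MT there, BT ⟂ MT and since A1 is tangent to DG there, BD ⟂ DG, with radius 16.3, so the center B sits 16.3 in from both sides at B = (-25.700, 36.500). That places the tangent points at T = (-42.000, 36.500) on MT and D = (-25.700, 52.800) on DG. Then |VT| = |T − V| = 55.644.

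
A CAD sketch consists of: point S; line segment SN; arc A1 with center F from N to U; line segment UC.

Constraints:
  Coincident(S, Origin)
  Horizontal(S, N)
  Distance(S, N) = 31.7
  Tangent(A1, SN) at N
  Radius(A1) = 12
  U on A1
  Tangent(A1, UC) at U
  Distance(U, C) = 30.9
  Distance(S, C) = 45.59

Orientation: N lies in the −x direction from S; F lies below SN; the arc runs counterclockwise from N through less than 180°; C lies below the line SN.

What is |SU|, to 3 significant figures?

45.0

Checks: S = (0.00, 0.00) ✓; |FU| = 12.00 ✓; ∠(FU, UC) = 90.00° ✓; |UC| = 30.90 ✓; |SC| = 45.59 ✓.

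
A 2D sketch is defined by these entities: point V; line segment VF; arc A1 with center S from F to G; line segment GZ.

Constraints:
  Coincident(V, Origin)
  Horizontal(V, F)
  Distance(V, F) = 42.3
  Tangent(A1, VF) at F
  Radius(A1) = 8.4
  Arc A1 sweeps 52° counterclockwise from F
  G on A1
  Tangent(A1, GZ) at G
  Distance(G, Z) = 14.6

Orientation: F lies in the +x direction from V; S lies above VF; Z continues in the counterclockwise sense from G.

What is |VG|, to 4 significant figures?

49.03

V is at the origin; V and F share the same y with |VF| = 42.3 and F on the +x side, so F = (42.30, 0.000). Since A1 is tangent to VF there, SF ⟂ VF, so S = F + (0, 8.4) = (42.30, 8.400). On A1, F sits at bearing -90° from S; a 52° counterclockwise sweep puts G at bearing -38°, so G = S + 8.4·(cos -38°, sin -38°) = (48.92, 3.228). Then |VG| = |G − V| = 49.03.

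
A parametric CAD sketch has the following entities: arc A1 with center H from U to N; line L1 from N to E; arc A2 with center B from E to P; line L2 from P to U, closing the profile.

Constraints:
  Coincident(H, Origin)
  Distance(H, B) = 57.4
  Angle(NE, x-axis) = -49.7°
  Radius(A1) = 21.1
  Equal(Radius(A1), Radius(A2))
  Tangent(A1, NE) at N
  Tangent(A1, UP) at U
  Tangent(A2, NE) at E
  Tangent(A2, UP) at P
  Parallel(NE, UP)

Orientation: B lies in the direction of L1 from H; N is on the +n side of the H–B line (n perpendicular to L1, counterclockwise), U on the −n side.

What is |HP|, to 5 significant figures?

61.155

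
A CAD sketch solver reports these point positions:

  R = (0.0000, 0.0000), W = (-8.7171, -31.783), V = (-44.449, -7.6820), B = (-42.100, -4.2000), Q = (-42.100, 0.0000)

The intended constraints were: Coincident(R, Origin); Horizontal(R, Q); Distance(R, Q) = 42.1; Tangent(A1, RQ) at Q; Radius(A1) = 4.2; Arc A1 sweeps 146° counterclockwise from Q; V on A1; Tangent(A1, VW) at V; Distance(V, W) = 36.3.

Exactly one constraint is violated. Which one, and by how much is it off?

Distance(V, W) = 36.3 — off by 6.80.

R = (0.00, 0.00) ✓; R.y = 0.00, Q.y = 0.00 ✓; |RQ| = 42.10 ✓; ∠(BQ, QR) = 90.00° ✓; |BQ| = 4.200 ✓; bearing(B→V) − bearing(B→Q) = 146.0° ✓; |BV| = 4.200 ✓; ∠(BV, VW) = 90.00° ✓; |VW| = 43.10 ✗.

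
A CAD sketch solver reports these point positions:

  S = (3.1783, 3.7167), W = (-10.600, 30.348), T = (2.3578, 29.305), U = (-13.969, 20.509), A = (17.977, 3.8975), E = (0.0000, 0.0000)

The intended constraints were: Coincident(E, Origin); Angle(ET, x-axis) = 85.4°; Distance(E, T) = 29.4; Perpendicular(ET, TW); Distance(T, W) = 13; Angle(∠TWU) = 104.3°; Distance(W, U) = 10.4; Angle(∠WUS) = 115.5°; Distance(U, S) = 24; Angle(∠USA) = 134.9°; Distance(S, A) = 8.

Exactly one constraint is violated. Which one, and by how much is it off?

Distance(S, A) = 8 — off by 6.80.

E = (0.00, 0.00) ✓; ET at 85.40° ✓; |ET| = 29.40 ✓; ∠(ET, TW) = 90.00° ✓; |TW| = 13.00 ✓; ∠TWU = 104.3° ✓; |WU| = 10.40 ✓; ∠WUS = 115.5° ✓; |US| = 24.00 ✓; ∠USA = 134.9° ✓; |SA| = 14.80 ✗.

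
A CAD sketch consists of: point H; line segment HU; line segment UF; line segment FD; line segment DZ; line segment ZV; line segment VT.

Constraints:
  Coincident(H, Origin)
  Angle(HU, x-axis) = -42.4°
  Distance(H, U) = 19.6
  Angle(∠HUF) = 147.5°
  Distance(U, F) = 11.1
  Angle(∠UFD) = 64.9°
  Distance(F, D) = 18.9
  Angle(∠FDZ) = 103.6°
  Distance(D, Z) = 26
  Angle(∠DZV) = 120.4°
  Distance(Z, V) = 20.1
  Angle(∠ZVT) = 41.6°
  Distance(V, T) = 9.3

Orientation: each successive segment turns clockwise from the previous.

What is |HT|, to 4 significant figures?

13.72

H is at the origin; HU runs at -42.4° with length 19.6, so U = (14.47, -13.22). ∠HUF = 147.5° gives UF at -74.90° from the x-axis; with |UF| = 11.1, F = (17.37, -23.93). ∠UFD = 64.9° gives FD at 170.0° from the x-axis; with |FD| = 18.9, D = (-1.248, -20.65). ∠FDZ = 103.6° gives DZ at 93.60° from the x-axis; with |DZ| = 26.0, Z = (-2.880, 5.298). ∠DZV = 120.4° gives ZV at 34.00° from the x-axis; with |ZV| = 20.1, V = (13.78, 16.54). ∠ZVT = 41.6° gives VT at -104.4° from the x-axis; with |VT| = 9.3, T = (11.47, 7.530). Then |HT| = |T − H| = 13.72.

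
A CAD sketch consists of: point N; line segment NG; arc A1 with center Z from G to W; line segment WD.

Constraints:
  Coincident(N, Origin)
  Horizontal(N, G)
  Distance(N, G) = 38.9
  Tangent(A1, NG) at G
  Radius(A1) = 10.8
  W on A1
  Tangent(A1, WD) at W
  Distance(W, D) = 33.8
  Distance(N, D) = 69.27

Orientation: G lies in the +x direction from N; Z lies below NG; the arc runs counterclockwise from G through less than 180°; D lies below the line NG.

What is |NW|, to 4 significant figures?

36.11

Checks: |NG| = 38.90 ✓; |ZW| = 10.80 ✓; ∠(ZW, WD) = 90.00° ✓; |WD| = 33.80 ✓; |ND| = 69.27 ✓.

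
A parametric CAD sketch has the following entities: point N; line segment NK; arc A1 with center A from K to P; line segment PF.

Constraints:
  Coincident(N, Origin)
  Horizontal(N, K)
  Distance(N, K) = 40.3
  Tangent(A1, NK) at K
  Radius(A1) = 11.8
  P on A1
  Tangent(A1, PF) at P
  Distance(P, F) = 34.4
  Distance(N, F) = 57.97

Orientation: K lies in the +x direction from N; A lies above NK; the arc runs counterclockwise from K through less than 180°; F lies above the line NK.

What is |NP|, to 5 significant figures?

53.526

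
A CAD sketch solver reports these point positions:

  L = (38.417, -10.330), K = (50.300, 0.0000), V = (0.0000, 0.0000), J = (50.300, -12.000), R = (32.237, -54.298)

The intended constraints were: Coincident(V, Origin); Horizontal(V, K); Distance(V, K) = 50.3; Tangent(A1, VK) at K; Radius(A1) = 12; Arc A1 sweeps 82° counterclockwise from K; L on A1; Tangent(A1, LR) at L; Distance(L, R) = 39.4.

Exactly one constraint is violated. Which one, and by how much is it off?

Distance(L, R) = 39.4 — off by 5.00.

V = (0.00, 0.00) ✓; V.y = 0.00, K.y = 0.00 ✓; |VK| = 50.30 ✓; ∠(JK, KV) = 90.00° ✓; |JK| = 12.00 ✓; bearing(J→L) − bearing(J→K) = 82.00° ✓; |JL| = 12.00 ✓; ∠(JL, LR) = 90.00° ✓; |LR| = 44.40 ✗.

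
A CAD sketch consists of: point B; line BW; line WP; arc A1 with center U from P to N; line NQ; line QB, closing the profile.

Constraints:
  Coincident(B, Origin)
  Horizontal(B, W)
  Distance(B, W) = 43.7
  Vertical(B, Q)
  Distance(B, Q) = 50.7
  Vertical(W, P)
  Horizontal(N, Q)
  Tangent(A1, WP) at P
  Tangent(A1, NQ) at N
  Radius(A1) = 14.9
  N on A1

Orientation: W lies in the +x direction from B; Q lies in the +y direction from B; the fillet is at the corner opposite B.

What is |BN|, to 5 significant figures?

58.309

The virtual corner opposite B is at (43.700, 50.700). A1 meets WP tangentially, so UP is at right angles to WP and since A1 is tangent to NQ there, UN ⟂ NQ, with radius 14.9, so the center U sits 14.9 in from both sides at U = (28.800, 35.800). That places the tangent points at P = (43.700, 35.800) on WP and N = (28.800, 50.700) on NQ. Then |BN| = |N − B| = 58.309.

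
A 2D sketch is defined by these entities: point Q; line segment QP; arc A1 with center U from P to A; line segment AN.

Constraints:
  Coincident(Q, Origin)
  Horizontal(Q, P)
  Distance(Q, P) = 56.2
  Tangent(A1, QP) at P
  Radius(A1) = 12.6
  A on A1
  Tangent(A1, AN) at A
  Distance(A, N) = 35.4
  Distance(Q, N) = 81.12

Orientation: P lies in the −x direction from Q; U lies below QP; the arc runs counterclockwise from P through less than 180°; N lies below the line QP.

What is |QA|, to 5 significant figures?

70.143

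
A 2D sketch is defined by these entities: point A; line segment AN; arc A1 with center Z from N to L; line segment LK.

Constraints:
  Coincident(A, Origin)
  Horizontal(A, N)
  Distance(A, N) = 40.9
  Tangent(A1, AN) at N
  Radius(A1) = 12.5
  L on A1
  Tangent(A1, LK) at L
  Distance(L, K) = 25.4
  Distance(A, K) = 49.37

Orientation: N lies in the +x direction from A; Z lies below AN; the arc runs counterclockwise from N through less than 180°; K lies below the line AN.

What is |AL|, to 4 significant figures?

31.49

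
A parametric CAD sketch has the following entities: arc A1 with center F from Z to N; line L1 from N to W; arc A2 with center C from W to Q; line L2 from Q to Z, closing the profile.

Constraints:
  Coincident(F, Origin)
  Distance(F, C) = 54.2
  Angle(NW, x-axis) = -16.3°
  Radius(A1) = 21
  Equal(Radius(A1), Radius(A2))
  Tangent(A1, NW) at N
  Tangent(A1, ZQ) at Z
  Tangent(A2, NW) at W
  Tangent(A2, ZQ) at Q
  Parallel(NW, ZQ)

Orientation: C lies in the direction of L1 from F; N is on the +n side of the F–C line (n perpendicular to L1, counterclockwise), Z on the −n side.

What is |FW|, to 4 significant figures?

58.13

Tangency of A1 to both parallel lines with radius 21.0 puts N and Z at F ± 21.0·n: N = (5.894, 20.16), Z = (-5.894, -20.16). Equal radii place W and Q the same way about C: W = C + 21.0·n = (57.92, 4.944), Q = C − 21.0·n = (46.13, -35.37). Then |FW| = |W − F| = 58.13.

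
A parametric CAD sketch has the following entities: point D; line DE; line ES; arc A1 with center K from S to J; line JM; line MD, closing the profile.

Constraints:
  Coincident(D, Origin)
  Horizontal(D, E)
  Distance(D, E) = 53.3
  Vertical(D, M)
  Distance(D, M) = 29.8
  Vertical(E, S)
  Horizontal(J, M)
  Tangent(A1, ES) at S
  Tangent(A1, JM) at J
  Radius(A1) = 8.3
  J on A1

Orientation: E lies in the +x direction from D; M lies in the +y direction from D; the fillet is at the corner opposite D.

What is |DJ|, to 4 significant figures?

53.97

D is at the origin; DE is horizontal with |DE| = 53.3 and E on the +x side, so E = (53.30, 0.000). DM is vertical with |DM| = 29.8 and M on the +y side, so M = (0.000, 29.80). The virtual corner opposite D is at (53.30, 29.80). Tangency of A1 to ES means the radius KS is perpendicular to ES and tangency of A1 to JM means the radius KJ is perpendicular to JM, with radius 8.3, so the center K sits 8.3 in from both sides at K = (45.00, 21.50). That places the tangent points at S = (53.30, 21.50) on ES and J = (45.00, 29.80) on JM. Then |DJ| = |J − D| = 53.97.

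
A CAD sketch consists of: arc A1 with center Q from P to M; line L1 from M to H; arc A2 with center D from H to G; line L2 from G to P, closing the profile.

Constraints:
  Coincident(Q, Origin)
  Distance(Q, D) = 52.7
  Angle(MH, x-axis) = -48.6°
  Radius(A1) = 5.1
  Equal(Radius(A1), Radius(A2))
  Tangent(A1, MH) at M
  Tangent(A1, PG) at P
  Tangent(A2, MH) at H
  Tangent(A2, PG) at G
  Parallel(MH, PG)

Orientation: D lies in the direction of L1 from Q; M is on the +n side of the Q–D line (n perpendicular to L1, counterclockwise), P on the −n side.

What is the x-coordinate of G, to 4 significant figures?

31.03

The slot axis is L1's direction at -48.6°, so u = (cos -48.6°, sin -48.6°) = (0.6613, -0.7501) and n = (−sin -48.6°, cos -48.6°) = (0.7501, 0.6613). Q is at the origin and D lies 52.7 along u from Q, so D = 52.7·u = (34.85, -39.53). Tangency of A1 to both parallel lines with radius 5.1 puts M and P at Q ± 5.1·n: M = (3.826, 3.373), P = (-3.826, -3.373). Equal radii place H and G the same way about D: H = D + 5.1·n = (38.68, -36.16), G = D − 5.1·n = (31.03, -42.90). So G.x = 31.03.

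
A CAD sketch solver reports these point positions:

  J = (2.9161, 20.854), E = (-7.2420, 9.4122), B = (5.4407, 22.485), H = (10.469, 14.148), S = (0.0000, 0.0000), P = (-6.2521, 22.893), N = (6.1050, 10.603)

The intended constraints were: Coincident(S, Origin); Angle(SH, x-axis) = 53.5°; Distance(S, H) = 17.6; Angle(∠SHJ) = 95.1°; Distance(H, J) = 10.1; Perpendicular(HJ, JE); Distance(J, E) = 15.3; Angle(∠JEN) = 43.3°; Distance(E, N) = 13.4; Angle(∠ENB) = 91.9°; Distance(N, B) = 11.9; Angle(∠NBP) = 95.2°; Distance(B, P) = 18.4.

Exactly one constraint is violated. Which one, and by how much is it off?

Distance(B, P) = 18.4 — off by 6.70.

S = (0.00, 0.00) ✓; SH at 53.50° ✓; |SH| = 17.60 ✓; ∠SHJ = 95.10° ✓; |HJ| = 10.10 ✓; ∠(HJ, JE) = 90.00° ✓; |JE| = 15.30 ✓; ∠JEN = 43.30° ✓; |EN| = 13.40 ✓; ∠ENB = 91.90° ✓; |NB| = 11.90 ✓; ∠NBP = 95.20° ✓; |BP| = 11.70 ✗.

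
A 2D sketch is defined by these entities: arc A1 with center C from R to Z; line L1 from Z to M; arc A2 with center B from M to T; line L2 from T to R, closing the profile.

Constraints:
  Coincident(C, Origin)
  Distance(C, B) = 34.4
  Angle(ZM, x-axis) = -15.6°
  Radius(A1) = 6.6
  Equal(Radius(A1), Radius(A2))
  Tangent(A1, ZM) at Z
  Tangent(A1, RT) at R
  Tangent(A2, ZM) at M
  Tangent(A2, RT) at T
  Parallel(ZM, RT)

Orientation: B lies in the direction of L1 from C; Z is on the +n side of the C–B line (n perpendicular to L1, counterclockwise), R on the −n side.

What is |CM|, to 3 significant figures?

35.0

The slot axis is L1's direction at -15.6°, so u = (cos -15.6°, sin -15.6°) = (0.963, -0.269) and n = (−sin -15.6°, cos -15.6°) = (0.269, 0.963). C is at the origin and B lies 34.4 along u from C, so B = 34.4·u = (33.1, -9.25). Tangency of A1 to both parallel lines with radius 6.6 puts Z and R at C ± 6.6·n: Z = (1.77, 6.36), R = (-1.77, -6.36). Equal radii place M and T the same way about B: M = B + 6.6·n = (34.9, -2.89), T = B − 6.6·n = (31.4, -15.6). Then |CM| = |M − C| = 35.0.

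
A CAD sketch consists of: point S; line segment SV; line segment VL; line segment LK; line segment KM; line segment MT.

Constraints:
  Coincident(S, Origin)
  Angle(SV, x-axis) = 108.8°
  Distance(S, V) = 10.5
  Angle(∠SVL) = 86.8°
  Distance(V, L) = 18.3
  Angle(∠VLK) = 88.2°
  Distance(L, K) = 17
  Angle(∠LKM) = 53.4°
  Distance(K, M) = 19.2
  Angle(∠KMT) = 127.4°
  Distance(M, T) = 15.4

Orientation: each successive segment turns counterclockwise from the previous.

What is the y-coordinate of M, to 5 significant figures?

4.2245

S is at the origin; SV runs at 108.8° with length 10.5, so V = (-3.3838, 9.9398). ∠SVL = 86.8° gives VL at -158.00° from the x-axis; with |VL| = 18.3, L = (-20.351, 3.0845). ∠VLK = 88.2° gives LK at -66.200° from the x-axis; with |LK| = 17.0, K = (-13.491, -12.470). ∠LKM = 53.4° gives KM at 60.400° from the x-axis; with |KM| = 19.2, M = (-4.0073, 4.2245). So M.y = 4.2245.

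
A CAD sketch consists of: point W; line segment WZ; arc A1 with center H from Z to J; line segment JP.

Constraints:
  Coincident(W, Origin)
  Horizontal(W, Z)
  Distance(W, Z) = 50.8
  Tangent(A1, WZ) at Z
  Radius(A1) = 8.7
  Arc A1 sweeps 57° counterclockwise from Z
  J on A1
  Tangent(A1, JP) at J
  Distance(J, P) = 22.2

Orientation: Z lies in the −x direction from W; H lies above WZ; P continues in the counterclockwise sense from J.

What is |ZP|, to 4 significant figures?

29.76

W is at the origin; W and Z share the same y with |WZ| = 50.8 and Z on the −x side, so Z = (-50.80, 0.000). A1 meets WZ tangentially, so HZ is at right angles to WZ, so H = Z + (0, 8.7) = (-50.80, 8.700). On A1, Z sits at bearing -90° from H; a 57° counterclockwise sweep puts J at bearing -33°, so J = H + 8.7·(cos -33°, sin -33°) = (-43.50, 3.962). Tangency of A1 to JP means the radius HJ is perpendicular to JP, so JP runs along (−sin -33°, cos -33°); with |JP| = 22.2, P = (-31.41, 22.58). Then |ZP| = |P − Z| = 29.76.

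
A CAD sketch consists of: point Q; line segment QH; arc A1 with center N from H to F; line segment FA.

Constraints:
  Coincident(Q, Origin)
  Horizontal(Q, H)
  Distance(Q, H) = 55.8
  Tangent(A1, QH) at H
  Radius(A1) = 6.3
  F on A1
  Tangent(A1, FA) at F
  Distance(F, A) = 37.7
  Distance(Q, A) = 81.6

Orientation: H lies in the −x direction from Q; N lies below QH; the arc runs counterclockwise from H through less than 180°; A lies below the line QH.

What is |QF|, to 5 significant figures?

62.147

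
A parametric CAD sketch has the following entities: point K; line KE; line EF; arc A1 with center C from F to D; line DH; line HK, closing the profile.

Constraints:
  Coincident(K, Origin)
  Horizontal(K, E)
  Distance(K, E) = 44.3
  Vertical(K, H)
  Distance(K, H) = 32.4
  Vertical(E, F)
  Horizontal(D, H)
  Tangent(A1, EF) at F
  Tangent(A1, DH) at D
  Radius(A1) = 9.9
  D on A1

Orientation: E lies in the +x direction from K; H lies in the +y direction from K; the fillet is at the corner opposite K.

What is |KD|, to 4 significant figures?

47.26

K is at the origin; KE is horizontal with |KE| = 44.3 and E on the +x side, so E = (44.30, 0.000). KH is vertical with |KH| = 32.4 and H on the +y side, so H = (0.000, 32.40). The virtual corner opposite K is at (44.30, 32.40). A1 meets EF tangentially, so CF is at right angles to EF and the tangent condition forces CD to be normal to DH, with radius 9.9, so the center C sits 9.9 in from both sides at C = (34.40, 22.50). That places the tangent points at F = (44.30, 22.50) on EF and D = (34.40, 32.40) on DH. Then |KD| = |D − K| = 47.26.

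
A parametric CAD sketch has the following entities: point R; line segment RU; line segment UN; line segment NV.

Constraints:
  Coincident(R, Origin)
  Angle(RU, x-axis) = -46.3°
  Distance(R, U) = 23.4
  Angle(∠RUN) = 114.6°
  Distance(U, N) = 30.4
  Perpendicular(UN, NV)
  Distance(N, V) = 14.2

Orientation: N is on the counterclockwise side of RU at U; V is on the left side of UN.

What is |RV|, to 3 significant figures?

40.8

R is at the origin; RU runs at -46.3° with length 23.4, so U = 23.4·(cos -46.3°, sin -46.3°) = (16.2, -16.9). ∠RUN = 114.6°, so UN runs at -46.3° + (180° − 114.6°) = 19.1° from the x-axis; with |UN| = 30.4, N = U + 30.4·(cos 19.1°, sin 19.1°) = (44.9, -6.97). UN is perpendicular to NV; with |NV| = 14.2 on the left of UN, V = N + 14.2·(-0.327, 0.945) = (40.2, 6.45). Then |RV| = |V − R| = 40.8.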